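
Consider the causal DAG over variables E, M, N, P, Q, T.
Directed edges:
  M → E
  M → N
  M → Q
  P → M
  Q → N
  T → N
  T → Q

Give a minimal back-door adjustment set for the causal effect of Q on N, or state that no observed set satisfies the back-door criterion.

Q→N: minimal back-door set {M, T}.

desc(Q)\{Q}={N}; candidates ⊆ {E,M,P,T}.
size 0: {}; under {} Q still reaches {E,M,N,P,T} ∋ N.
size 1: {E}, {M}, {P} …(+1); under {E} Q still reaches {M,N,P,T} ∋ N.
{M,T}: Q⊥N given {M,T} in G with Q→· removed — back-door holds.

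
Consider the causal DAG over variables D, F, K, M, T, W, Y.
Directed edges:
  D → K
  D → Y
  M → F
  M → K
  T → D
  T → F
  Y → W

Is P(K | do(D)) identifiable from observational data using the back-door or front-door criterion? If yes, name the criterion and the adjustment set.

desc(D)\{D}={K,W,Y}; candidates ⊆ {F,M,T}.
∅: D⊥K given ∅ in G with D→· removed — back-door holds.
P(K|do(D)) = P(K|D) — no adjustment needed.

P(K|do(D)): backdoor, adjust for ∅.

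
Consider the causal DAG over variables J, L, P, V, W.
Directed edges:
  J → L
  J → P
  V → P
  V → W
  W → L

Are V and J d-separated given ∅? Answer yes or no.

Bayes-Ball from V | ∅ reaches {L,P,W}.
J ∉ reach(V|∅) ⇒ V ⊥ J | ∅.

Yes — V ⊥ J | ∅.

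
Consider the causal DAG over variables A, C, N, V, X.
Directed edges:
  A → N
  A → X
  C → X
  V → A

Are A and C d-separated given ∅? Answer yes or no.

Bayes-Ball from A | ∅ reaches {N,V,X}.
C ∉ reach(A|∅) ⇒ A ⊥ C | ∅.

Yes — A ⊥ C | ∅.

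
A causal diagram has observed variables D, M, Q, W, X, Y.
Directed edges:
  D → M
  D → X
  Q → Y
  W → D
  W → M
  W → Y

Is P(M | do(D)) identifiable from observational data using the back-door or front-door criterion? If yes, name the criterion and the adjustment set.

desc(D)\{D}={M,X}; candidates ⊆ {Q,W,Y}.
size 0: {}; under {} D still reaches {M,W,Y} ∋ M.
{W}: D⊥M given {W} in G with D→· removed — back-door holds.
P(M|do(D)) = Σ_{W} P(M|D,W)·P(W).

P(M|do(D)): backdoor, adjust for {W}.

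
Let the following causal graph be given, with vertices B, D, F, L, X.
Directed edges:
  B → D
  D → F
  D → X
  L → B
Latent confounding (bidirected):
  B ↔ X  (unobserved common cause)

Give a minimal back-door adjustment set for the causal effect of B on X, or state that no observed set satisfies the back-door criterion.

desc(B)\{B}={D,F,X}; candidates ⊆ {L}.
B↔X: latent back-door arc(s) into B.
size 0: {}; under {} B still reaches {L,X} ∋ X.
size 1: {L}; under {L} B still reaches {X} ∋ X.
B↔X cannot be blocked by any observed set — no back-door set.

B→X: no observed back-door set.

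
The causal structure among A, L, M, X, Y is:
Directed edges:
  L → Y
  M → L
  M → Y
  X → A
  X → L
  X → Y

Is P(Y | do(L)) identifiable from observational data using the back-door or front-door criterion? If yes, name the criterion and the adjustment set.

desc(L)\{L}={Y}; candidates ⊆ {A,M,X}.
size 0: {}; under {} L still reaches {A,M,X,Y} ∋ Y.
size 1: {A}, {M}, {X}; under {A} L still reaches {M,X,Y} ∋ Y.
{M,X}: L⊥Y given {M,X} in G with L→· removed — back-door holds.
P(Y|do(L)) = Σ_{M,X} P(Y|L,M,X)·P(M,X).

P(Y|do(L)): backdoor, adjust for {M, X}.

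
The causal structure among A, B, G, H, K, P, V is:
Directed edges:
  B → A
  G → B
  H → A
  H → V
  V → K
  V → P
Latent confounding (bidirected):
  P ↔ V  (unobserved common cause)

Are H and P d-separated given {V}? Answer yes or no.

No — H and P are d-connected given {V}.

Bayes-Ball from H | {V} reaches {A,P}.
P ∈ reach(H|{V}) ⇒ H ⊥̸ P | {V}.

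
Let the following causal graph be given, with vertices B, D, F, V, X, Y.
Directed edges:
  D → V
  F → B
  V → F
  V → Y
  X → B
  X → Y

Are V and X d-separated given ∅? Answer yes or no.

Bayes-Ball from V | ∅ reaches {B,D,F,Y}.
X ∉ reach(V|∅) ⇒ V ⊥ X | ∅.

Yes — V ⊥ X | ∅.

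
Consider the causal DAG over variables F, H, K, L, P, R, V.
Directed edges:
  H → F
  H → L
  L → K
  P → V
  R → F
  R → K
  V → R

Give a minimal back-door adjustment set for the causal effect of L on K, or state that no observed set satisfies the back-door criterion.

L→K: minimal back-door set ∅.

desc(L)\{L}={K}; candidates ⊆ {F,H,P,R,V}.
∅: L⊥K given ∅ in G with L→· removed — back-door holds.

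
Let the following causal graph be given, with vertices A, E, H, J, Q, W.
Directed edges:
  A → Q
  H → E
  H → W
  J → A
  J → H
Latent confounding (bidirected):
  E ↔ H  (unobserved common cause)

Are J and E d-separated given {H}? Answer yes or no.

Bayes-Ball from J | {H} reaches {A,E,Q}.
E ∈ reach(J|{H}) ⇒ J ⊥̸ E | {H}.

No — J and E are d-connected given {H}.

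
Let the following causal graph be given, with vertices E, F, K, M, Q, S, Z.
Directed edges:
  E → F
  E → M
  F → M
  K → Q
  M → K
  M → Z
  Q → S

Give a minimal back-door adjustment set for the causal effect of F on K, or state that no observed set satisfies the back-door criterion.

desc(F)\{F}={K,M,Q,S,Z}; candidates ⊆ {E}.
size 0: {}; under {} F still reaches {E,K,M,Q,S,Z} ∋ K.
{E}: F⊥K given {E} in G with F→· removed — back-door holds.

F→K: minimal back-door set {E}.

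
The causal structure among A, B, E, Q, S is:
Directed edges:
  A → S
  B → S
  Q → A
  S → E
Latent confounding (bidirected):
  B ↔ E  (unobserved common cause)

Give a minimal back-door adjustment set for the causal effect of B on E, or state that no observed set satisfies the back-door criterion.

B→E: no observed back-door set.

desc(B)\{B}={E,S}; candidates ⊆ {A,Q}.
B↔E: latent back-door arc(s) into B.
size 0: {}; under {} B still reaches {E} ∋ E.
size 1: {A}, {Q}; under {A} B still reaches {E} ∋ E.
size 2: {A,Q}; under {A,Q} B still reaches {E} ∋ E.
B↔E cannot be blocked by any observed set — no back-door set.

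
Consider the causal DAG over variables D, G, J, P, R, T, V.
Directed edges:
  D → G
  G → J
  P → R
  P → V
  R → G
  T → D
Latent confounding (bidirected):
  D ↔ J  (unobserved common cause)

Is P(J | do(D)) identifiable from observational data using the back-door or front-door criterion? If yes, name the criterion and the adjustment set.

desc(D)\{D}={G,J}; candidates ⊆ {P,R,T,V}.
D↔J: latent back-door arc(s) into D.
size 0: {}; under {} D still reaches {J,T} ∋ J.
size 1: {P}, {R}, {T} …(+1); under {P} D still reaches {J,T} ∋ J.
size 2: {P,R}, {P,T}, {P,V} …(+3); under {P,R} D still reaches {J,T} ∋ J.
D↔J cannot be blocked by any observed set — no back-door set.
{G}: (i) intercepts every directed D→J path; (ii) no back-door D→{G}; (iii) {D} blocks every back-door {G}→J. Front-door holds.
P(J|do(D)) = Σ_{G} P(G|D) Σ_{D'} P(J|G,D')P(D').

P(J|do(D)): frontdoor, adjust for {G}.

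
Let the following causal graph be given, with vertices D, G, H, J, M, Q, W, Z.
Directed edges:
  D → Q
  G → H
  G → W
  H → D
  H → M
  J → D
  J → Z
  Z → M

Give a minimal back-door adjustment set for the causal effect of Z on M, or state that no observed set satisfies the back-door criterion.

Z→M: minimal back-door set ∅.

desc(Z)\{Z}={M}; candidates ⊆ {D,G,H,J,Q,W}.
∅: Z⊥M given ∅ in G with Z→· removed — back-door holds.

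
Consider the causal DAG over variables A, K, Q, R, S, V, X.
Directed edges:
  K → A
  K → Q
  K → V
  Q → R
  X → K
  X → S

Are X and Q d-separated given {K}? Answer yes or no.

Bayes-Ball from X | {K} reaches {S}.
Q ∉ reach(X|{K}) ⇒ X ⊥ Q | {K}.

Yes — X ⊥ Q | {K}.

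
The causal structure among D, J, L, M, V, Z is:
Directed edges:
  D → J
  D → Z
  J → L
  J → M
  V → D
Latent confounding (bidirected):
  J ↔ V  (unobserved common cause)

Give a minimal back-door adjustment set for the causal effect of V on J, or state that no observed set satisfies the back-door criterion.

V→J: no observed back-door set.

desc(V)\{V}={D,J,L,M,Z}; candidates ⊆ {—}.
V↔J: latent back-door arc(s) into V.
size 0: {}; under {} V still reaches {J,L,M} ∋ J.
V↔J cannot be blocked by any observed set — no back-door set.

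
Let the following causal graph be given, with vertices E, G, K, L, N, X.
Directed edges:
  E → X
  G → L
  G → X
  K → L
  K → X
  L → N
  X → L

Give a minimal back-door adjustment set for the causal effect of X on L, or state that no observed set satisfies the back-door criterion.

desc(X)\{X}={L,N}; candidates ⊆ {E,G,K}.
size 0: {}; under {} X still reaches {E,G,K,L,N} ∋ L.
size 1: {E}, {G}, {K}; under {E} X still reaches {G,K,L,N} ∋ L.
{G,K}: X⊥L given {G,K} in G with X→· removed — back-door holds.

X→L: minimal back-door set {G, K}.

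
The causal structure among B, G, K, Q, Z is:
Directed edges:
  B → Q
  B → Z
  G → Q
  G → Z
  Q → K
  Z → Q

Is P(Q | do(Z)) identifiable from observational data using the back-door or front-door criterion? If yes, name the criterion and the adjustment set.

desc(Z)\{Z}={K,Q}; candidates ⊆ {B,G}.
size 0: {}; under {} Z still reaches {B,G,K,Q} ∋ Q.
size 1: {B}, {G}; under {B} Z still reaches {G,K,Q} ∋ Q.
{B,G}: Z⊥Q given {B,G} in G with Z→· removed — back-door holds.
P(Q|do(Z)) = Σ_{B,G} P(Q|Z,B,G)·P(B,G).

P(Q|do(Z)): backdoor, adjust for {B, G}.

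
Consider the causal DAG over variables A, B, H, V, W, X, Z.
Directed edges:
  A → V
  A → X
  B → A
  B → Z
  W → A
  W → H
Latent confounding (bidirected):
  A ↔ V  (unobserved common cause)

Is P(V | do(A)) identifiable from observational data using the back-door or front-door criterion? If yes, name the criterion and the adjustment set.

desc(A)\{A}={V,X}; candidates ⊆ {B,H,W,Z}.
A↔V: latent back-door arc(s) into A.
size 0: {}; under {} A still reaches {B,H,V,W,Z} ∋ V.
size 1: {B}, {H}, {W} …(+1); under {B} A still reaches {H,V,W} ∋ V.
size 2: {B,H}, {B,W}, {B,Z} …(+3); under {B,H} A still reaches {V,W} ∋ V.
A↔V cannot be blocked by any observed set — no back-door set.
No mediator lies on a directed A→…→V path.
Neither criterion identifies P(V|do(A)) in this graph.

P(V|do(A)): not identifiable (no BD/FD set).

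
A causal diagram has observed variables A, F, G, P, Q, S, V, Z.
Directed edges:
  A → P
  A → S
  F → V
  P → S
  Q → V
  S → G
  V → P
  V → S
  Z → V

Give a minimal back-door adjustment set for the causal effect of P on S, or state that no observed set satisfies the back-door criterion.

desc(P)\{P}={G,S}; candidates ⊆ {A,F,Q,V,Z}.
size 0: {}; under {} P still reaches {A,F,G,Q,S,V,Z} ∋ S.
size 1: {A}, {F}, {Q} …(+2); under {A} P still reaches {F,G,Q,S,V,Z} ∋ S.
{A,V}: P⊥S given {A,V} in G with P→· removed — back-door holds.

P→S: minimal back-door set {A, V}.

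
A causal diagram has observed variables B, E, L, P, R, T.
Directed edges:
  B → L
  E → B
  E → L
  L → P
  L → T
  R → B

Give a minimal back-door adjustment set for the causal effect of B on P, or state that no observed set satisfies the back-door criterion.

desc(B)\{B}={L,P,T}; candidates ⊆ {E,R}.
size 0: {}; under {} B still reaches {E,L,P,R,T} ∋ P.
{E}: B⊥P given {E} in G with B→· removed — back-door holds.

B→P: minimal back-door set {E}.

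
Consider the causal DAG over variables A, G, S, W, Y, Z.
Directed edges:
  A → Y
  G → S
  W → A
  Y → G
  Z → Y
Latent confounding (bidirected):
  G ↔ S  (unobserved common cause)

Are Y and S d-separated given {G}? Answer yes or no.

Bayes-Ball from Y | {G} reaches {A,S,W,Z}.
S ∈ reach(Y|{G}) ⇒ Y ⊥̸ S | {G}.

No — Y and S are d-connected given {G}.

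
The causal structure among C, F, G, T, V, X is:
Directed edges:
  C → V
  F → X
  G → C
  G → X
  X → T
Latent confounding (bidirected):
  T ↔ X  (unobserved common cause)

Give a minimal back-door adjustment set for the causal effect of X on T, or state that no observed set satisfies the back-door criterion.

X→T: no observed back-door set.

desc(X)\{X}={T}; candidates ⊆ {C,F,G,V}.
X↔T: latent back-door arc(s) into X.
size 0: {}; under {} X still reaches {C,F,G,T,V} ∋ T.
size 1: {C}, {F}, {G} …(+1); under {C} X still reaches {F,G,T} ∋ T.
size 2: {C,F}, {C,G}, {C,V} …(+3); under {C,F} X still reaches {G,T} ∋ T.
X↔T cannot be blocked by any observed set — no back-door set.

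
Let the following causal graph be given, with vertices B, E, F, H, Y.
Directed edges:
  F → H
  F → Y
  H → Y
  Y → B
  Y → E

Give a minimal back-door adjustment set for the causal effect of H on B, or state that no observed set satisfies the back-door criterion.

desc(H)\{H}={B,E,Y}; candidates ⊆ {F}.
size 0: {}; under {} H still reaches {B,E,F,Y} ∋ B.
{F}: H⊥B given {F} in G with H→· removed — back-door holds.

H→B: minimal back-door set {F}.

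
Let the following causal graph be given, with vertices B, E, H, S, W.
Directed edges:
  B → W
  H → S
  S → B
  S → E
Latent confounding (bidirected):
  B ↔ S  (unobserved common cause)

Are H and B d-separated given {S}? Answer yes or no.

Bayes-Ball from H | {S} reaches {B,W}.
B ∈ reach(H|{S}) ⇒ H ⊥̸ B | {S}.

No — H and B are d-connected given {S}.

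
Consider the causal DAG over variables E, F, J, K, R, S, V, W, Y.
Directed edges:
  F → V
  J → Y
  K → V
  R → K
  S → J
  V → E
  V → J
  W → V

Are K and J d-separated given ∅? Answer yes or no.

No — K and J are d-connected given ∅.

Bayes-Ball from K | ∅ reaches {E,J,R,V,Y}.
J ∈ reach(K|∅) ⇒ K ⊥̸ J | ∅.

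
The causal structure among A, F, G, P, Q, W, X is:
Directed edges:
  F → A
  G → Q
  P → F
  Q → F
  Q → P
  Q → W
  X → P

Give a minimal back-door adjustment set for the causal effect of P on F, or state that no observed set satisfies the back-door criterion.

P→F: minimal back-door set {Q}.

desc(P)\{P}={A,F}; candidates ⊆ {G,Q,W,X}.
size 0: {}; under {} P still reaches {A,F,G,Q,W,X} ∋ F.
{Q}: P⊥F given {Q} in G with P→· removed — back-door holds.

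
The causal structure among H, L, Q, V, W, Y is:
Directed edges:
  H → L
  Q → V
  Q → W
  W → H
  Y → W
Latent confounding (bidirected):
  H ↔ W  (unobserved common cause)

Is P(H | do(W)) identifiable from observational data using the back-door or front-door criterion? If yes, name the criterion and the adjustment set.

desc(W)\{W}={H,L}; candidates ⊆ {Q,V,Y}.
W↔H: latent back-door arc(s) into W.
size 0: {}; under {} W still reaches {H,L,Q,V,Y} ∋ H.
size 1: {Q}, {V}, {Y}; under {Q} W still reaches {H,L,Y} ∋ H.
size 2: {Q,V}, {Q,Y}, {V,Y}; under {Q,V} W still reaches {H,L,Y} ∋ H.
W↔H cannot be blocked by any observed set — no back-door set.
No mediator lies on a directed W→…→H path.
Neither criterion identifies P(H|do(W)) in this graph.

P(H|do(W)): not identifiable (no BD/FD set).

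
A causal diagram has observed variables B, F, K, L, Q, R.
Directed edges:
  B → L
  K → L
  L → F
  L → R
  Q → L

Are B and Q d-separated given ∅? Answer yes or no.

Bayes-Ball from B | ∅ reaches {F,L,R}.
Q ∉ reach(B|∅) ⇒ B ⊥ Q | ∅.

Yes — B ⊥ Q | ∅.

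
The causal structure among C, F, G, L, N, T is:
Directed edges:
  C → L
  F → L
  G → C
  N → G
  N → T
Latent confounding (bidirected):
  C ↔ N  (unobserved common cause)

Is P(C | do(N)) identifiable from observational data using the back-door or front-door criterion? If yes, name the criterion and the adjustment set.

P(C|do(N)): frontdoor, adjust for {G}.

desc(N)\{N}={C,G,L,T}; candidates ⊆ {F}.
N↔C: latent back-door arc(s) into N.
size 0: {}; under {} N still reaches {C,L} ∋ C.
size 1: {F}; under {F} N still reaches {C,L} ∋ C.
N↔C cannot be blocked by any observed set — no back-door set.
{G}: (i) intercepts every directed N→C path; (ii) no back-door N→{G}; (iii) {N} blocks every back-door {G}→C. Front-door holds.
P(C|do(N)) = Σ_{G} P(G|N) Σ_{N'} P(C|G,N')P(N').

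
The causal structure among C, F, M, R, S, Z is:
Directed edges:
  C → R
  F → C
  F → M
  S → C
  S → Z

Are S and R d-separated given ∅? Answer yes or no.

No — S and R are d-connected given ∅.

Bayes-Ball from S | ∅ reaches {C,R,Z}.
R ∈ reach(S|∅) ⇒ S ⊥̸ R | ∅.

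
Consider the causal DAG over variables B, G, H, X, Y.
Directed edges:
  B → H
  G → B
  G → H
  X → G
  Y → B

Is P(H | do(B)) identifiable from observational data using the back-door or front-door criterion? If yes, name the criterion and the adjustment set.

desc(B)\{B}={H}; candidates ⊆ {G,X,Y}.
size 0: {}; under {} B still reaches {G,H,X,Y} ∋ H.
{G}: B⊥H given {G} in G with B→· removed — back-door holds.
P(H|do(B)) = Σ_{G} P(H|B,G)·P(G).

P(H|do(B)): backdoor, adjust for {G}.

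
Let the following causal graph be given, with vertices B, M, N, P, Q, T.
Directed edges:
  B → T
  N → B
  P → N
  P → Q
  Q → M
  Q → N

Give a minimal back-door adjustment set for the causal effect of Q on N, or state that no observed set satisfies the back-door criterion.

desc(Q)\{Q}={B,M,N,T}; candidates ⊆ {P}.
size 0: {}; under {} Q still reaches {B,N,P,T} ∋ N.
{P}: Q⊥N given {P} in G with Q→· removed — back-door holds.

Q→N: minimal back-door set {P}.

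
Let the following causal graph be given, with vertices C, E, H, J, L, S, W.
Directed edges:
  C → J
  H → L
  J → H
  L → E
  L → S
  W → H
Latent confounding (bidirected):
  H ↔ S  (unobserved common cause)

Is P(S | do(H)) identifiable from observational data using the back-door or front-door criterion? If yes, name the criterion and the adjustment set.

P(S|do(H)): frontdoor, adjust for {L}.

desc(H)\{H}={E,L,S}; candidates ⊆ {C,J,W}.
H↔S: latent back-door arc(s) into H.
size 0: {}; under {} H still reaches {C,J,S,W} ∋ S.
size 1: {C}, {J}, {W}; under {C} H still reaches {J,S,W} ∋ S.
size 2: {C,J}, {C,W}, {J,W}; under {C,J} H still reaches {S,W} ∋ S.
H↔S cannot be blocked by any observed set — no back-door set.
{L}: (i) intercepts every directed H→S path; (ii) no back-door H→{L}; (iii) {H} blocks every back-door {L}→S. Front-door holds.
P(S|do(H)) = Σ_{L} P(L|H) Σ_{H'} P(S|L,H')P(H').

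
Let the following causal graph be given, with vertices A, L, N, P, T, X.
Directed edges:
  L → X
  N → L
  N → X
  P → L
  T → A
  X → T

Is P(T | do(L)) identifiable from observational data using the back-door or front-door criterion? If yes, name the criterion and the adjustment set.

desc(L)\{L}={A,T,X}; candidates ⊆ {N,P}.
size 0: {}; under {} L still reaches {A,N,P,T,X} ∋ T.
{N}: L⊥T given {N} in G with L→· removed — back-door holds.
P(T|do(L)) = Σ_{N} P(T|L,N)·P(N).

P(T|do(L)): backdoor, adjust for {N}.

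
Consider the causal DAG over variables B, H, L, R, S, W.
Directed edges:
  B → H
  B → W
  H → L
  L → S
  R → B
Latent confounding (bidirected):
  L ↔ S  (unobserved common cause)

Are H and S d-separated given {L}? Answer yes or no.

No — H and S are d-connected given {L}.

Bayes-Ball from H | {L} reaches {B,R,S,W}.
S ∈ reach(H|{L}) ⇒ H ⊥̸ S | {L}.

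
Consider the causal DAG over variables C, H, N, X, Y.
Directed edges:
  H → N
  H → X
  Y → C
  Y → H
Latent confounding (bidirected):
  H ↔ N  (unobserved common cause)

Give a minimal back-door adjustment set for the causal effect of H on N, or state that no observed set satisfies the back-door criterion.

H→N: no observed back-door set.

desc(H)\{H}={N,X}; candidates ⊆ {C,Y}.
H↔N: latent back-door arc(s) into H.
size 0: {}; under {} H still reaches {C,N,Y} ∋ N.
size 1: {C}, {Y}; under {C} H still reaches {N,Y} ∋ N.
size 2: {C,Y}; under {C,Y} H still reaches {N} ∋ N.
H↔N cannot be blocked by any observed set — no back-door set.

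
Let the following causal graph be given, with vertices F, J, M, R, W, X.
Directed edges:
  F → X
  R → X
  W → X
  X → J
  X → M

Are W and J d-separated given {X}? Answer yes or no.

Bayes-Ball from W | {X} reaches {F,R}.
J ∉ reach(W|{X}) ⇒ W ⊥ J | {X}.

Yes — W ⊥ J | {X}.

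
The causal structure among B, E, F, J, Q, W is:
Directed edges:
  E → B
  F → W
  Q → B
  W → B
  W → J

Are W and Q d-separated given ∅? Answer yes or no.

Yes — W ⊥ Q | ∅.

Bayes-Ball from W | ∅ reaches {B,F,J}.
Q ∉ reach(W|∅) ⇒ W ⊥ Q | ∅.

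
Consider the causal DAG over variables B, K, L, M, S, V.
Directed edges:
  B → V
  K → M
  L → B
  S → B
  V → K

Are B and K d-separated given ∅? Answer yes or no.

No — B and K are d-connected given ∅.

Bayes-Ball from B | ∅ reaches {K,L,M,S,V}.
K ∈ reach(B|∅) ⇒ B ⊥̸ K | ∅.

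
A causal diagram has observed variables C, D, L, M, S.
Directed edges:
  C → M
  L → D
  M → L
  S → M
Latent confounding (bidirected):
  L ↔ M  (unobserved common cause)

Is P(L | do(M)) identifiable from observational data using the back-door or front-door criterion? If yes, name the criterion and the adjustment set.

P(L|do(M)): not identifiable (no BD/FD set).

desc(M)\{M}={D,L}; candidates ⊆ {C,S}.
M↔L: latent back-door arc(s) into M.
size 0: {}; under {} M still reaches {C,D,L,S} ∋ L.
size 1: {C}, {S}; under {C} M still reaches {D,L,S} ∋ L.
size 2: {C,S}; under {C,S} M still reaches {D,L} ∋ L.
M↔L cannot be blocked by any observed set — no back-door set.
No mediator lies on a directed M→…→L path.
Neither criterion identifies P(L|do(M)) in this graph.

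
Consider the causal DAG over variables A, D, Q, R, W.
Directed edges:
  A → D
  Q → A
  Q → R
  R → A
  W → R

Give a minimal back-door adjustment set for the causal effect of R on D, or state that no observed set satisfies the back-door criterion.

R→D: minimal back-door set {Q}.

desc(R)\{R}={A,D}; candidates ⊆ {Q,W}.
size 0: {}; under {} R still reaches {A,D,Q,W} ∋ D.
{Q}: R⊥D given {Q} in G with R→· removed — back-door holds.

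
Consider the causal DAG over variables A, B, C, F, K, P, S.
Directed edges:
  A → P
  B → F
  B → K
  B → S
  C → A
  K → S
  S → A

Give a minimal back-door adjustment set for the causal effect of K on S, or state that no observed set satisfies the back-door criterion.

desc(K)\{K}={A,P,S}; candidates ⊆ {B,C,F}.
size 0: {}; under {} K still reaches {A,B,F,P,S} ∋ S.
{B}: K⊥S given {B} in G with K→· removed — back-door holds.

K→S: minimal back-door set {B}.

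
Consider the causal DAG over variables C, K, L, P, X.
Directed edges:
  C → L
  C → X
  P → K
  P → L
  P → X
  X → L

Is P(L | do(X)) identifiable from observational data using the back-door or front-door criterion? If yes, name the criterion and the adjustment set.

desc(X)\{X}={L}; candidates ⊆ {C,K,P}.
size 0: {}; under {} X still reaches {C,K,L,P} ∋ L.
size 1: {C}, {K}, {P}; under {C} X still reaches {K,L,P} ∋ L.
{C,P}: X⊥L given {C,P} in G with X→· removed — back-door holds.
P(L|do(X)) = Σ_{C,P} P(L|X,C,P)·P(C,P).

P(L|do(X)): backdoor, adjust for {C, P}.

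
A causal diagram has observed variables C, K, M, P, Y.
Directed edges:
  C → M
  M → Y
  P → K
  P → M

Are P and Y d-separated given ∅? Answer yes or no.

Bayes-Ball from P | ∅ reaches {K,M,Y}.
Y ∈ reach(P|∅) ⇒ P ⊥̸ Y | ∅.

No — P and Y are d-connected given ∅.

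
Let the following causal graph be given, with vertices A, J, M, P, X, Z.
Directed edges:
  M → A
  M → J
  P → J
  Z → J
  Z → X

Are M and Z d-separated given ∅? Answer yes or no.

Bayes-Ball from M | ∅ reaches {A,J}.
Z ∉ reach(M|∅) ⇒ M ⊥ Z | ∅.

Yes — M ⊥ Z | ∅.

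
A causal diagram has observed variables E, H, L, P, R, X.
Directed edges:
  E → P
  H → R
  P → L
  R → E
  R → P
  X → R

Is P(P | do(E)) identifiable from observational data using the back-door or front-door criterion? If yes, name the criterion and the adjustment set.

P(P|do(E)): backdoor, adjust for {R}.

desc(E)\{E}={L,P}; candidates ⊆ {H,R,X}.
size 0: {}; under {} E still reaches {H,L,P,R,X} ∋ P.
{R}: E⊥P given {R} in G with E→· removed — back-door holds.
P(P|do(E)) = Σ_{R} P(P|E,R)·P(R).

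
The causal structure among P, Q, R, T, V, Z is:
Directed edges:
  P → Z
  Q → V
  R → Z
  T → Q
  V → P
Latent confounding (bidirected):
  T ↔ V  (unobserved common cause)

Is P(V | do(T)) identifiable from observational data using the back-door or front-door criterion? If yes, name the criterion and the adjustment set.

desc(T)\{T}={P,Q,V,Z}; candidates ⊆ {R}.
T↔V: latent back-door arc(s) into T.
size 0: {}; under {} T still reaches {P,V,Z} ∋ V.
size 1: {R}; under {R} T still reaches {P,V,Z} ∋ V.
T↔V cannot be blocked by any observed set — no back-door set.
{Q}: (i) intercepts every directed T→V path; (ii) no back-door T→{Q}; (iii) {T} blocks every back-door {Q}→V. Front-door holds.
P(V|do(T)) = Σ_{Q} P(Q|T) Σ_{T'} P(V|Q,T')P(T').

P(V|do(T)): frontdoor, adjust for {Q}.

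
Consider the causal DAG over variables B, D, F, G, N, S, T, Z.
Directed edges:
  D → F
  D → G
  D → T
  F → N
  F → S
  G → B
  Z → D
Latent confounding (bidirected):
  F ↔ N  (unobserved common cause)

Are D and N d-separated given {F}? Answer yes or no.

Bayes-Ball from D | {F} reaches {B,G,N,T,Z}.
N ∈ reach(D|{F}) ⇒ D ⊥̸ N | {F}.

No — D and N are d-connected given {F}.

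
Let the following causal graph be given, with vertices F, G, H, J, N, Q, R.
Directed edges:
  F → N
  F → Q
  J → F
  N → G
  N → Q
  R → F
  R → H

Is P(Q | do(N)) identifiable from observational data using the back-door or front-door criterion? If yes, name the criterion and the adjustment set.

P(Q|do(N)): backdoor, adjust for {F}.

desc(N)\{N}={G,Q}; candidates ⊆ {F,H,J,R}.
size 0: {}; under {} N still reaches {F,H,J,Q,R} ∋ Q.
{F}: N⊥Q given {F} in G with N→· removed — back-door holds.
P(Q|do(N)) = Σ_{F} P(Q|N,F)·P(F).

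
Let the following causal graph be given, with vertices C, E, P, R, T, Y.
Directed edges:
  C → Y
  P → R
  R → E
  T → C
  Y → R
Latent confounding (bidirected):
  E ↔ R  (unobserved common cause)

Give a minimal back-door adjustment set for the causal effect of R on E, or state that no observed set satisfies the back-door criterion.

desc(R)\{R}={E}; candidates ⊆ {C,P,T,Y}.
R↔E: latent back-door arc(s) into R.
size 0: {}; under {} R still reaches {C,E,P,T,Y} ∋ E.
size 1: {C}, {P}, {T} …(+1); under {C} R still reaches {E,P,Y} ∋ E.
size 2: {C,P}, {C,T}, {C,Y} …(+3); under {C,P} R still reaches {E,Y} ∋ E.
R↔E cannot be blocked by any observed set — no back-door set.

R→E: no observed back-door set.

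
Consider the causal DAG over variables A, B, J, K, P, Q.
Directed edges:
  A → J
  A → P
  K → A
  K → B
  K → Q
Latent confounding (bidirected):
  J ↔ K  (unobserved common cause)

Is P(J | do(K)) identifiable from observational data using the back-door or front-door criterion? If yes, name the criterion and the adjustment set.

P(J|do(K)): frontdoor, adjust for {A}.

desc(K)\{K}={A,B,J,P,Q}; candidates ⊆ {—}.
K↔J: latent back-door arc(s) into K.
size 0: {}; under {} K still reaches {J} ∋ J.
K↔J cannot be blocked by any observed set — no back-door set.
{A}: (i) intercepts every directed K→J path; (ii) no back-door K→{A}; (iii) {K} blocks every back-door {A}→J. Front-door holds.
P(J|do(K)) = Σ_{A} P(A|K) Σ_{K'} P(J|A,K')P(K').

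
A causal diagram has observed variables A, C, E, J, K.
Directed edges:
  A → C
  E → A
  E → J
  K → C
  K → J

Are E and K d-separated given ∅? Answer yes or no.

Bayes-Ball from E | ∅ reaches {A,C,J}.
K ∉ reach(E|∅) ⇒ E ⊥ K | ∅.

Yes — E ⊥ K | ∅.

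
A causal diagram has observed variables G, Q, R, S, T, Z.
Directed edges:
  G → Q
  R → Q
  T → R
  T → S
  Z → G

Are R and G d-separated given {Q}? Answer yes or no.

No — R and G are d-connected given {Q}.

Bayes-Ball from R | {Q} reaches {G,S,T,Z}.
G ∈ reach(R|{Q}) ⇒ R ⊥̸ G | {Q}.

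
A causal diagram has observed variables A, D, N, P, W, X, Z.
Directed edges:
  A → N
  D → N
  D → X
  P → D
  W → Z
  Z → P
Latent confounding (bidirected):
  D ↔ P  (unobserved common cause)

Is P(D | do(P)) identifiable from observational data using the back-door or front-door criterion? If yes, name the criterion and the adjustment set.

P(D|do(P)): not identifiable (no BD/FD set).

desc(P)\{P}={D,N,X}; candidates ⊆ {A,W,Z}.
P↔D: latent back-door arc(s) into P.
size 0: {}; under {} P still reaches {D,N,W,X,Z} ∋ D.
size 1: {A}, {W}, {Z}; under {A} P still reaches {D,N,W,X,Z} ∋ D.
size 2: {A,W}, {A,Z}, {W,Z}; under {A,W} P still reaches {D,N,X,Z} ∋ D.
P↔D cannot be blocked by any observed set — no back-door set.
No mediator lies on a directed P→…→D path.
Neither criterion identifies P(D|do(P)) in this graph.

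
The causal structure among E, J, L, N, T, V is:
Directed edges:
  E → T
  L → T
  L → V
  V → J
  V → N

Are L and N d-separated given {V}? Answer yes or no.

Bayes-Ball from L | {V} reaches {T}.
N ∉ reach(L|{V}) ⇒ L ⊥ N | {V}.

Yes — L ⊥ N | {V}.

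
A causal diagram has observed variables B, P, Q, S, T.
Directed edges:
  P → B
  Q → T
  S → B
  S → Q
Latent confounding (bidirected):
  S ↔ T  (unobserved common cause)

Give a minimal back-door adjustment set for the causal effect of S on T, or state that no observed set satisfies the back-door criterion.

desc(S)\{S}={B,Q,T}; candidates ⊆ {P}.
S↔T: latent back-door arc(s) into S.
size 0: {}; under {} S still reaches {T} ∋ T.
size 1: {P}; under {P} S still reaches {T} ∋ T.
S↔T cannot be blocked by any observed set — no back-door set.

S→T: no observed back-door set.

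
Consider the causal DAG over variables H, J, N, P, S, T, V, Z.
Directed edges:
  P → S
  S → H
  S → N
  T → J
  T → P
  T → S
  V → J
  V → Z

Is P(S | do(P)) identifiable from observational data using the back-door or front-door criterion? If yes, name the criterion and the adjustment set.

desc(P)\{P}={H,N,S}; candidates ⊆ {J,T,V,Z}.
size 0: {}; under {} P still reaches {H,J,N,S,T} ∋ S.
{T}: P⊥S given {T} in G with P→· removed — back-door holds.
P(S|do(P)) = Σ_{T} P(S|P,T)·P(T).

P(S|do(P)): backdoor, adjust for {T}.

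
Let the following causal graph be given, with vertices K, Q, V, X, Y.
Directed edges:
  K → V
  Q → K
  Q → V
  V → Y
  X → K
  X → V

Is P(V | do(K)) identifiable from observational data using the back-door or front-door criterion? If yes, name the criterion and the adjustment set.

desc(K)\{K}={V,Y}; candidates ⊆ {Q,X}.
size 0: {}; under {} K still reaches {Q,V,X,Y} ∋ V.
size 1: {Q}, {X}; under {Q} K still reaches {V,X,Y} ∋ V.
{Q,X}: K⊥V given {Q,X} in G with K→· removed — back-door holds.
P(V|do(K)) = Σ_{Q,X} P(V|K,Q,X)·P(Q,X).

P(V|do(K)): backdoor, adjust for {Q, X}.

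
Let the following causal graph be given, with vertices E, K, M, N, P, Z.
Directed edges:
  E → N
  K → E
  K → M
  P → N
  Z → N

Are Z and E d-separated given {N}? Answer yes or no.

No — Z and E are d-connected given {N}.

Bayes-Ball from Z | {N} reaches {E,K,M,P}.
E ∈ reach(Z|{N}) ⇒ Z ⊥̸ E | {N}.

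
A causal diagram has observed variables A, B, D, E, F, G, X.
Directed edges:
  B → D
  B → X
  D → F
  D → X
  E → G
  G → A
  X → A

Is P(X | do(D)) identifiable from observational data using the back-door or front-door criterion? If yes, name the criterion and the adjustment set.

desc(D)\{D}={A,F,X}; candidates ⊆ {B,E,G}.
size 0: {}; under {} D still reaches {A,B,X} ∋ X.
{B}: D⊥X given {B} in G with D→· removed — back-door holds.
P(X|do(D)) = Σ_{B} P(X|D,B)·P(B).

P(X|do(D)): backdoor, adjust for {B}.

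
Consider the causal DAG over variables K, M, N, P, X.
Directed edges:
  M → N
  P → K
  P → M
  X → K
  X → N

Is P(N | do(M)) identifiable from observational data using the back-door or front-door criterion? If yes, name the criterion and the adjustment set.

P(N|do(M)): backdoor, adjust for ∅.

desc(M)\{M}={N}; candidates ⊆ {K,P,X}.
∅: M⊥N given ∅ in G with M→· removed — back-door holds.
P(N|do(M)) = P(N|M) — no adjustment needed.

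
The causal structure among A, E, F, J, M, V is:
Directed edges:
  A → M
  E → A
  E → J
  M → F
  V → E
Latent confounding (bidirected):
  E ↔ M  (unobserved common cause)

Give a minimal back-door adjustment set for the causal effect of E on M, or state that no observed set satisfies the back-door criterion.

desc(E)\{E}={A,F,J,M}; candidates ⊆ {V}.
E↔M: latent back-door arc(s) into E.
size 0: {}; under {} E still reaches {F,M,V} ∋ M.
size 1: {V}; under {V} E still reaches {F,M} ∋ M.
E↔M cannot be blocked by any observed set — no back-door set.

E→M: no observed back-door set.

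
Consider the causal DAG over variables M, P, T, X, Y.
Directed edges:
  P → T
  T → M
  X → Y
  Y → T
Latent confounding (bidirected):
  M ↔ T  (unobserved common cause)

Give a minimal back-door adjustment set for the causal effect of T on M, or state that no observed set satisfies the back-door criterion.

T→M: no observed back-door set.

desc(T)\{T}={M}; candidates ⊆ {P,X,Y}.
T↔M: latent back-door arc(s) into T.
size 0: {}; under {} T still reaches {M,P,X,Y} ∋ M.
size 1: {P}, {X}, {Y}; under {P} T still reaches {M,X,Y} ∋ M.
size 2: {P,X}, {P,Y}, {X,Y}; under {P,X} T still reaches {M,Y} ∋ M.
T↔M cannot be blocked by any observed set — no back-door set.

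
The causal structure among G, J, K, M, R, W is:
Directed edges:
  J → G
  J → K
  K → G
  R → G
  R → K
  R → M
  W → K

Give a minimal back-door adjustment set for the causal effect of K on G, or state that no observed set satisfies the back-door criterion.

desc(K)\{K}={G}; candidates ⊆ {J,M,R,W}.
size 0: {}; under {} K still reaches {G,J,M,R,W} ∋ G.
size 1: {J}, {M}, {R} …(+1); under {J} K still reaches {G,M,R,W} ∋ G.
{J,R}: K⊥G given {J,R} in G with K→· removed — back-door holds.

K→G: minimal back-door set {J, R}.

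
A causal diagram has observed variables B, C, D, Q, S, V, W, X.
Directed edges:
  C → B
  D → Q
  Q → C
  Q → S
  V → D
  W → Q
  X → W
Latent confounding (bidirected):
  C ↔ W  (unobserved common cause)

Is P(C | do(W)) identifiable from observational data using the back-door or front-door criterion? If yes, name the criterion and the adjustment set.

P(C|do(W)): frontdoor, adjust for {Q}.

desc(W)\{W}={B,C,Q,S}; candidates ⊆ {D,V,X}.
W↔C: latent back-door arc(s) into W.
size 0: {}; under {} W still reaches {B,C,X} ∋ C.
size 1: {D}, {V}, {X}; under {D} W still reaches {B,C,X} ∋ C.
size 2: {D,V}, {D,X}, {V,X}; under {D,V} W still reaches {B,C,X} ∋ C.
W↔C cannot be blocked by any observed set — no back-door set.
{Q}: (i) intercepts every directed W→C path; (ii) no back-door W→{Q}; (iii) {W} blocks every back-door {Q}→C. Front-door holds.
P(C|do(W)) = Σ_{Q} P(Q|W) Σ_{W'} P(C|Q,W')P(W').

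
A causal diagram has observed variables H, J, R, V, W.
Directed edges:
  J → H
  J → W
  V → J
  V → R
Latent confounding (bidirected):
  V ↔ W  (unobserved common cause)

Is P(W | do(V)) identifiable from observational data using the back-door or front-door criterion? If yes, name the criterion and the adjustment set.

desc(V)\{V}={H,J,R,W}; candidates ⊆ {—}.
V↔W: latent back-door arc(s) into V.
size 0: {}; under {} V still reaches {W} ∋ W.
V↔W cannot be blocked by any observed set — no back-door set.
{J}: (i) intercepts every directed V→W path; (ii) no back-door V→{J}; (iii) {V} blocks every back-door {J}→W. Front-door holds.
P(W|do(V)) = Σ_{J} P(J|V) Σ_{V'} P(W|J,V')P(V').

P(W|do(V)): frontdoor, adjust for {J}.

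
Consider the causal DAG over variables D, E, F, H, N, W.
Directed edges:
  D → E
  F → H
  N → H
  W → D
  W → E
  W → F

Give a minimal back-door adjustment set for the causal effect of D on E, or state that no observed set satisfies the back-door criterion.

desc(D)\{D}={E}; candidates ⊆ {F,H,N,W}.
size 0: {}; under {} D still reaches {E,F,H,W} ∋ E.
{W}: D⊥E given {W} in G with D→· removed — back-door holds.

D→E: minimal back-door set {W}.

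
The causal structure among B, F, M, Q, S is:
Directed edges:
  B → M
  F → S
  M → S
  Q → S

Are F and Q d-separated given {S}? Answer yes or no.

No — F and Q are d-connected given {S}.

Bayes-Ball from F | {S} reaches {B,M,Q}.
Q ∈ reach(F|{S}) ⇒ F ⊥̸ Q | {S}.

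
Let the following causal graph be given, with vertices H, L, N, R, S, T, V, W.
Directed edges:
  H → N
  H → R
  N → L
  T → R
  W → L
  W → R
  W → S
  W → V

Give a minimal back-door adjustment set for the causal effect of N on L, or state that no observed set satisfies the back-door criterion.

N→L: minimal back-door set ∅.

desc(N)\{N}={L}; candidates ⊆ {H,R,S,T,V,W}.
∅: N⊥L given ∅ in G with N→· removed — back-door holds.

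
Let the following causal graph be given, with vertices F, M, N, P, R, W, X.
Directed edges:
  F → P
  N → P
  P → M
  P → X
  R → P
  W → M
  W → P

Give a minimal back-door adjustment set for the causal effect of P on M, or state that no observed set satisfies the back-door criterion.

P→M: minimal back-door set {W}.

desc(P)\{P}={M,X}; candidates ⊆ {F,N,R,W}.
size 0: {}; under {} P still reaches {F,M,N,R,W} ∋ M.
{W}: P⊥M given {W} in G with P→· removed — back-door holds.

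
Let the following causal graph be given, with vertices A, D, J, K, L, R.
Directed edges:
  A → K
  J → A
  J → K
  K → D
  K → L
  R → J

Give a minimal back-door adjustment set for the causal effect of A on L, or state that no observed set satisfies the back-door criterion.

desc(A)\{A}={D,K,L}; candidates ⊆ {J,R}.
size 0: {}; under {} A still reaches {D,J,K,L,R} ∋ L.
{J}: A⊥L given {J} in G with A→· removed — back-door holds.

A→L: minimal back-door set {J}.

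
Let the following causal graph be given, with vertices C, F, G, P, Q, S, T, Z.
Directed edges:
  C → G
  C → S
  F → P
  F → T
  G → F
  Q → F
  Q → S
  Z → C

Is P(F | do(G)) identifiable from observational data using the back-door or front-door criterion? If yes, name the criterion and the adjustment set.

P(F|do(G)): backdoor, adjust for ∅.

desc(G)\{G}={F,P,T}; candidates ⊆ {C,Q,S,Z}.
∅: G⊥F given ∅ in G with G→· removed — back-door holds.
P(F|do(G)) = P(F|G) — no adjustment needed.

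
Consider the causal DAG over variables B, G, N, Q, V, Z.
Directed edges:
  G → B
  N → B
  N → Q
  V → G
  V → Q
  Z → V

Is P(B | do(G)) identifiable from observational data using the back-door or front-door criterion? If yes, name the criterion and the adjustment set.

desc(G)\{G}={B}; candidates ⊆ {N,Q,V,Z}.
∅: G⊥B given ∅ in G with G→· removed — back-door holds.
P(B|do(G)) = P(B|G) — no adjustment needed.

P(B|do(G)): backdoor, adjust for ∅.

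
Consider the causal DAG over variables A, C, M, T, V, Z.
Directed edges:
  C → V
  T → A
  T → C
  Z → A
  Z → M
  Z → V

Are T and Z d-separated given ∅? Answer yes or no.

Bayes-Ball from T | ∅ reaches {A,C,V}.
Z ∉ reach(T|∅) ⇒ T ⊥ Z | ∅.

Yes — T ⊥ Z | ∅.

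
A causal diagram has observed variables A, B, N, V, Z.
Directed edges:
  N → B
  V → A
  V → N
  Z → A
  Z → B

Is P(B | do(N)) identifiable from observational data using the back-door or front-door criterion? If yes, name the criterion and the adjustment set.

P(B|do(N)): backdoor, adjust for ∅.

desc(N)\{N}={B}; candidates ⊆ {A,V,Z}.
∅: N⊥B given ∅ in G with N→· removed — back-door holds.
P(B|do(N)) = P(B|N) — no adjustment needed.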